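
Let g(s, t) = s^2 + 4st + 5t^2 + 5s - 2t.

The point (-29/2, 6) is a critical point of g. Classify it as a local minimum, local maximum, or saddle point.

The Hessian of g is constant: H = [[2, 4], [4, 10]].
det(H) = 2·10 − 4² = 4.
det(H) > 0 and tr(H) = 12 > 0, so H is positive definite and the point is a local minimum.

local minimum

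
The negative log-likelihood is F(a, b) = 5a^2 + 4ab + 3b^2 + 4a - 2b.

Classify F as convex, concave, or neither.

F is quadratic, so its Hessian is the constant matrix H = [[10, 4], [4, 6]].
det(H) = 44, tr(H) = 16.
det(H) > 0 and tr(H) > 0, so H is positive definite everywhere: convex.

convex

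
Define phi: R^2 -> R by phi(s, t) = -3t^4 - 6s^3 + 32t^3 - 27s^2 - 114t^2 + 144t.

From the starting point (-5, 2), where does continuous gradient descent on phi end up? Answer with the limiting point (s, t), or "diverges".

(-3, 3)

phi is separable, so gradient descent decouples: s follows -∂phi/∂s, t follows -∂phi/∂t.
∂phi/∂s = -18s(s + 3); at s=-5 this is -180, so s increases.
∂phi/∂t = -12(t - 4)(t - 3)(t - 1); at t=2 this is -24, so t increases.
s converges to its nearest critical value -3 (a local min of the s-part); t converges to 3. The iterate converges to (-3, 3).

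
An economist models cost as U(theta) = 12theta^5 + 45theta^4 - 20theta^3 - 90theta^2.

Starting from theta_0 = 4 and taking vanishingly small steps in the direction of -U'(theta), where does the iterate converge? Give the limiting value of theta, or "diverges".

1

U'(theta) = 60theta(theta - 1)(theta + 1)(theta + 3), so U'(4) = 25200.
Gradient descent moves in the -U' direction, i.e. theta is decreasing.
The nearest critical point in that direction is theta = 1, where U'' = 480 > 0 (a local minimum). The iterate converges there.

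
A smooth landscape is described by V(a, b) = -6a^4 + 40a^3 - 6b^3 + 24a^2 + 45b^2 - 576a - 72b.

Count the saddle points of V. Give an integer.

V separates as a function of a plus a function of b, so ∇V=0 decouples.
∂V/∂a = -24(a - 4)(a - 3)(a + 2) = 0 at a ∈ {-2, 3, 4}; ∂V/∂b = -18(b - 4)(b - 1) = 0 at b ∈ {1, 4}.
The Hessian is diagonal: diag(V_aa, V_bb). Second derivatives: V_aa(-2)=-720, V_aa(3)=120, V_aa(4)=-144; V_bb(1)=54, V_bb(4)=-54.
Saddle points occur where the two diagonal entries have opposite signs: (-2, 1), (3, 4), (4, 1). Count: 3.

3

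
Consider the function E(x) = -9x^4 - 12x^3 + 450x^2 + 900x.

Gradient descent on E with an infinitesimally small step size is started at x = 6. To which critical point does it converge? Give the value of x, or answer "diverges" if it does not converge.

diverges

E'(x) = -36(x - 5)(x + 1)(x + 5), so E'(6) = -2772.
Gradient descent moves in the -E' direction, i.e. x is increasing.
There is no critical point above x=6, and E' keeps the same sign, so the iterate runs off to +∞.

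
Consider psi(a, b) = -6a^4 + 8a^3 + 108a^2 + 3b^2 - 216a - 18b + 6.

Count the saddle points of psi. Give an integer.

2

psi separates as a function of a plus a function of b, so ∇psi=0 decouples.
∂psi/∂a = -24(a - 3)(a - 1)(a + 3) = 0 at a ∈ {-3, 1, 3}; ∂psi/∂b = 6(b - 3) = 0 at b ∈ {3}.
The Hessian is diagonal: diag(psi_aa, psi_bb). Second derivatives: psi_aa(-3)=-576, psi_aa(1)=192, psi_aa(3)=-288; psi_bb(3)=6.
Saddle points occur where the two diagonal entries have opposite signs: (-3, 3), (3, 3). Count: 2.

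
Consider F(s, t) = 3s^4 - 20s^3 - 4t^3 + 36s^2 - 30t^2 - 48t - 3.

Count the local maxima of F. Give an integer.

1

F separates as a function of s plus a function of t, so ∇F=0 decouples.
∂F/∂s = 12s(s - 3)(s - 2) = 0 at s ∈ {0, 2, 3}; ∂F/∂t = -12(t + 1)(t + 4) = 0 at t ∈ {-4, -1}.
The Hessian is diagonal: diag(F_ss, F_tt). Second derivatives: F_ss(0)=72, F_ss(2)=-24, F_ss(3)=36; F_tt(-4)=36, F_tt(-1)=-36.
Local maxima occur where both diagonal entries negative: (2, -1). Count: 1.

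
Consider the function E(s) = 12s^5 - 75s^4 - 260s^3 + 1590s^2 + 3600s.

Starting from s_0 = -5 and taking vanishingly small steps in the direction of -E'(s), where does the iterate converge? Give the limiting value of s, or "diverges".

E'(s) = 60(s - 5)(s - 4)(s + 1)(s + 3), so E'(-5) = 43200.
Gradient descent moves in the -E' direction, i.e. s is decreasing.
There is no critical point below s=-5, and E' keeps the same sign, so the iterate runs off to −∞.

diverges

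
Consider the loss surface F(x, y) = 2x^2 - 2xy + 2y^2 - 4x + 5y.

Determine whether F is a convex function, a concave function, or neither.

F is quadratic, so its Hessian is the constant matrix H = [[4, -2], [-2, 4]].
det(H) = 12, tr(H) = 8.
det(H) > 0 and tr(H) > 0, so H is positive definite everywhere: convex.

convex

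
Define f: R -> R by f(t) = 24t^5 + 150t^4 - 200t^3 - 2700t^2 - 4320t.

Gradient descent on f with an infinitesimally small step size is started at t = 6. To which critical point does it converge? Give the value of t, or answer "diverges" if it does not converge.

f'(t) = 120(t - 3)(t + 1)(t + 3)(t + 4), so f'(6) = 226800.
Gradient descent moves in the -f' direction, i.e. t is decreasing.
The nearest critical point in that direction is t = 3, where f'' = 20160 > 0 (a local minimum). The iterate converges there.

3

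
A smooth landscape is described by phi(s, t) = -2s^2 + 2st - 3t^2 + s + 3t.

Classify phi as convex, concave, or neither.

phi is quadratic, so its Hessian is the constant matrix H = [[-4, 2], [2, -6]].
det(H) = 20, tr(H) = -10.
det(H) > 0 and tr(H) < 0, so H is negative definite everywhere: concave.

concave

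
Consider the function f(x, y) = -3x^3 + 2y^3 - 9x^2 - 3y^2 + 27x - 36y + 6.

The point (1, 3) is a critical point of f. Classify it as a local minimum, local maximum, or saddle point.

saddle point

The mixed partial ∂²f/∂x∂y is 0, so the Hessian at any point is diag(f_xx, f_yy) = diag(-18(x + 1), 6(2y - 1)).
At (1, 3): H = diag(-36, 30).
The eigenvalues have opposite signs, so H is indefinite: a saddle point.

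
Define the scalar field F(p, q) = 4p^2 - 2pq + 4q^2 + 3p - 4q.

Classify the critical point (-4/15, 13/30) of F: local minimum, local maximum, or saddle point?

The Hessian of F is constant: H = [[8, -2], [-2, 8]].
det(H) = 8·8 − (-2)² = 60.
det(H) > 0 and tr(H) = 16 > 0, so H is positive definite and the point is a local minimum.

local minimum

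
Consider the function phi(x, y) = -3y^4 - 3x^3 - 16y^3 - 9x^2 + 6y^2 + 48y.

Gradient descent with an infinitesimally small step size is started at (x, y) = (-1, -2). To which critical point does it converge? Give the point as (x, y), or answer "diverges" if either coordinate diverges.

(-2, -1)

phi is separable, so gradient descent decouples: x follows -∂phi/∂x, y follows -∂phi/∂y.
∂phi/∂x = -9x(x + 2); at x=-1 this is 9, so x decreases.
∂phi/∂y = -12(y - 1)(y + 1)(y + 4); at y=-2 this is -72, so y increases.
x converges to its nearest critical value -2 (a local min of the x-part); y converges to -1. The iterate converges to (-2, -1).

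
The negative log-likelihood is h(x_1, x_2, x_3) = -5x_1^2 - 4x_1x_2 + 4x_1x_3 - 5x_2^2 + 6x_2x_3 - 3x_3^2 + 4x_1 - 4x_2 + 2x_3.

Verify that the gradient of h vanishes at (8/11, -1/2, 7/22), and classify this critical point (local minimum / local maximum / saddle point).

local maximum

∇h = (-10x_1 - 4x_2 + 4x_3 + 4, -4x_1 - 10x_2 + 6x_3 - 4, 4x_1 + 6x_2 - 6x_3 + 2); substituting (8/11, -1/2, 7/22) gives ∇h = (0, 0, 0), so (8/11, -1/2, 7/22) is indeed a critical point.
The Hessian is constant: H = [[-10, -4, 4], [-4, -10, 6], [4, 6, -6]].
Leading principal minors: Δ₁ = -10, Δ₂ = 84, Δ₃ = -176.
The minors alternate sign starting negative (−, +, −), so H is negative definite: a local maximum.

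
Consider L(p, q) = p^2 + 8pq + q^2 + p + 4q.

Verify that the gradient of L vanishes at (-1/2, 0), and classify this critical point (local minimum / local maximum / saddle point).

∇L = (2p + 8q + 1, 8p + 2q + 4); substituting (-1/2, 0) gives ∇L = (0, 0), so (-1/2, 0) is indeed a critical point.
The Hessian of L is constant: H = [[2, 8], [8, 2]].
det(H) = 2·2 − 8² = -60.
Since det(H) < 0, H is indefinite and the critical point is a saddle point.

saddle point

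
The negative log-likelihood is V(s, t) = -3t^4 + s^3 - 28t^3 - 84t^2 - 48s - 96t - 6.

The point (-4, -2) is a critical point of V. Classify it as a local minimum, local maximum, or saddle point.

The mixed partial ∂²V/∂s∂t is 0, so the Hessian at any point is diag(V_ss, V_tt) = diag(6s, -12(3t^2 + 14t + 14)).
At (-4, -2): H = diag(-24, 24).
The eigenvalues have opposite signs, so H is indefinite: a saddle point.

saddle point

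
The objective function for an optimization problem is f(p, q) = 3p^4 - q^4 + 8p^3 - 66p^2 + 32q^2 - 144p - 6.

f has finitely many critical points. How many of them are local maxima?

2

f separates as a function of p plus a function of q, so ∇f=0 decouples.
∂f/∂p = 12(p - 3)(p + 1)(p + 4) = 0 at p ∈ {-4, -1, 3}; ∂f/∂q = -4q(q - 4)(q + 4) = 0 at q ∈ {-4, 0, 4}.
The Hessian is diagonal: diag(f_pp, f_qq). Second derivatives: f_pp(-4)=252, f_pp(-1)=-144, f_pp(3)=336; f_qq(-4)=-128, f_qq(0)=64, f_qq(4)=-128.
Local maxima occur where both diagonal entries negative: (-1, -4), (-1, 4). Count: 2.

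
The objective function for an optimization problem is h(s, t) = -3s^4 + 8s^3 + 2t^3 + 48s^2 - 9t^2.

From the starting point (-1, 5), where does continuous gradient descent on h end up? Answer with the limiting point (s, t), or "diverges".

(0, 3)

h is separable, so gradient descent decouples: s follows -∂h/∂s, t follows -∂h/∂t.
∂h/∂s = -12s(s - 4)(s + 2); at s=-1 this is -60, so s increases.
∂h/∂t = 6t(t - 3); at t=5 this is 60, so t decreases.
s converges to its nearest critical value 0 (a local min of the s-part); t converges to 3. The iterate converges to (0, 3).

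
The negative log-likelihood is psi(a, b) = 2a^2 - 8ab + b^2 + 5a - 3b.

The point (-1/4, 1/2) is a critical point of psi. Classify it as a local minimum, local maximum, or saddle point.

saddle point

The Hessian of psi is constant: H = [[4, -8], [-8, 2]].
det(H) = 4·2 − (-8)² = -56.
Since det(H) < 0, H is indefinite and the critical point is a saddle point.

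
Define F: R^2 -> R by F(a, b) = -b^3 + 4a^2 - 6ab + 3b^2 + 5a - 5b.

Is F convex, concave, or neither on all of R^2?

The term -b^3 is cubic, so the Hessian is not constant.
∂²F/∂b² = -6b + 6, which takes both signs as b varies (negative for sufficiently large b). A diagonal entry of the Hessian changing sign means the Hessian is neither positive- nor negative-semidefinite on all of R^2.

neither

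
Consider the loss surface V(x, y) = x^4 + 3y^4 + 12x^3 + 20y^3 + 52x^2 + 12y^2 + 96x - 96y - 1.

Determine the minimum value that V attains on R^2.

-126

V(x,y) separates as P(x) + Q(y) − 1, so its minimum is min P + min Q − 1.
P'(x) = 4(x + 2)(x + 3)(x + 4) vanishes at x ∈ {-4, -3, -2}; Q'(y) = 12(y - 1)(y + 2)(y + 4) vanishes at y ∈ {-4, -2, 1}.
Local minima of P (where P''>0): P(-4)=-64, P(-2)=-64. Local minima of Q: Q(-4)=64, Q(1)=-61.
So the global minimum of V is P(-4) + Q(1) − 1 = -64 − 61 − 1 = -126, attained at (-4, 1).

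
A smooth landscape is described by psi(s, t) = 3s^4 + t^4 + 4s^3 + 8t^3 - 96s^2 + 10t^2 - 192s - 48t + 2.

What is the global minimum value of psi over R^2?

-1307

psi(s,t) separates as P(s) + Q(t) + 2, so its minimum is min P + min Q + 2.
P'(s) = 12(s - 4)(s + 1)(s + 4) vanishes at s ∈ {-4, -1, 4}; Q'(t) = 4(t - 1)(t + 3)(t + 4) vanishes at t ∈ {-4, -3, 1}.
Local minima of P (where P''>0): P(-4)=-256, P(4)=-1280. Local minima of Q: Q(-4)=96, Q(1)=-29.
So the global minimum of psi is P(4) + Q(1) + 2 = -1280 − 29 + 2 = -1307, attained at (4, 1).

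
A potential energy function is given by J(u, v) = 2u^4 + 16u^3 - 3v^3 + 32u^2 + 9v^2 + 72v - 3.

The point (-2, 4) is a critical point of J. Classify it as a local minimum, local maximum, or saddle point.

local maximum

The mixed partial ∂²J/∂u∂v is 0, so the Hessian at any point is diag(J_uu, J_vv) = diag(8(3u^2 + 12u + 8), 18(-v + 1)).
At (-2, 4): H = diag(-32, -54).
Both eigenvalues are negative, so H is negative definite: a local maximum.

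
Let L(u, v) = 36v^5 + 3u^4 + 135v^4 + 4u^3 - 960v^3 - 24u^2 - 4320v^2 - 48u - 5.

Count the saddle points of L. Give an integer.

6

L separates as a function of u plus a function of v, so ∇L=0 decouples.
∂L/∂u = 12(u - 2)(u + 1)(u + 2) = 0 at u ∈ {-2, -1, 2}; ∂L/∂v = 180v(v - 4)(v + 3)(v + 4) = 0 at v ∈ {-4, -3, 0, 4}.
The Hessian is diagonal: diag(L_uu, L_vv). Second derivatives: L_uu(-2)=48, L_uu(-1)=-36, L_uu(2)=144; L_vv(-4)=-5760, L_vv(-3)=3780, L_vv(0)=-8640, L_vv(4)=40320.
Saddle points occur where the two diagonal entries have opposite signs: (-2, -4), (-2, 0), (-1, -3), (-1, 4), (2, -4), (2, 0). Count: 6.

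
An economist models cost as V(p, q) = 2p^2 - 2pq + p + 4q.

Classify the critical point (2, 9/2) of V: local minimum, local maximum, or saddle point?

saddle point

The Hessian of V is constant: H = [[4, -2], [-2, 0]].
det(H) = 4·0 − (-2)² = -4.
Since det(H) < 0, H is indefinite and the critical point is a saddle point.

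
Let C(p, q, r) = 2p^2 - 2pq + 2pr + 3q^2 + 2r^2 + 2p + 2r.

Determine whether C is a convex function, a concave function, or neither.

C is quadratic, so its Hessian is the constant matrix H = [[4, -2, 2], [-2, 6, 0], [2, 0, 4]].
Leading principal minors: 4, 20, 56.
All positive ⇒ H ≻ 0 ⇒ convex.

convex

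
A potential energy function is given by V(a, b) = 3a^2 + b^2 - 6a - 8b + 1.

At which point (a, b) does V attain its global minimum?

V(a,b) separates as P(a) + Q(b) + 1, so its minimum is min P + min Q + 1.
P'(a) = 6a - 6 vanishes at a ∈ {1}; Q'(b) = 2b - 8 vanishes at b ∈ {4}.
Local minima of P (where P''>0): P(1)=-3. Local minima of Q: Q(4)=-16.
So the global minimum of V is P(1) + Q(4) + 1 = -3 − 16 + 1 = -18, attained at (1, 4).

(1, 4)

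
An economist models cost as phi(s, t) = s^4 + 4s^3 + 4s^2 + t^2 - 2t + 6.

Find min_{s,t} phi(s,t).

phi(s,t) separates as P(s) + Q(t) + 6, so its minimum is min P + min Q + 6.
P'(s) = 4s(s + 1)(s + 2) vanishes at s ∈ {-2, -1, 0}; Q'(t) = 2(t - 1) vanishes at t ∈ {1}.
Local minima of P (where P''>0): P(-2)=0, P(0)=0. Local minima of Q: Q(1)=-1.
So the global minimum of phi is P(-2) + Q(1) + 6 = 0 − 1 + 6 = 5, attained at (-2, 1).

5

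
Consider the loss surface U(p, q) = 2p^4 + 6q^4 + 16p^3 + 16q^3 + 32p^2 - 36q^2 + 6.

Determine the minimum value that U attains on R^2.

-264

U(p,q) separates as A(p) + B(q) + 6, so its minimum is min A + min B + 6.
A'(p) = 8p(p + 2)(p + 4) vanishes at p ∈ {-4, -2, 0}; B'(q) = 24q(q - 1)(q + 3) vanishes at q ∈ {-3, 0, 1}.
Local minima of A (where A''>0): A(-4)=0, A(0)=0. Local minima of B: B(-3)=-270, B(1)=-14.
So the global minimum of U is A(-4) + B(-3) + 6 = 0 − 270 + 6 = -264, attained at (-4, -3).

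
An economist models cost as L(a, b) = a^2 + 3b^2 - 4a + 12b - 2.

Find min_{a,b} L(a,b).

-18

L(a,b) separates as P(a) + Q(b) − 2, so its minimum is min P + min Q − 2.
P'(a) = 2a - 4 vanishes at a ∈ {2}; Q'(b) = 6b + 12 vanishes at b ∈ {-2}.
Local minima of P (where P''>0): P(2)=-4. Local minima of Q: Q(-2)=-12.
So the global minimum of L is P(2) + Q(-2) − 2 = -4 − 12 − 2 = -18, attained at (2, -2).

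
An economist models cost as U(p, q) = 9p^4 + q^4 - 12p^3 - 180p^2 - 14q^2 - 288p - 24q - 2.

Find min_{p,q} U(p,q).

-2615

U(p,q) separates as A(p) + B(q) − 2, so its minimum is min A + min B − 2.
A'(p) = 36(p - 4)(p + 1)(p + 2) vanishes at p ∈ {-2, -1, 4}; B'(q) = 4(q - 3)(q + 1)(q + 2) vanishes at q ∈ {-2, -1, 3}.
Local minima of A (where A''>0): A(-2)=96, A(4)=-2496. Local minima of B: B(-2)=8, B(3)=-117.
So the global minimum of U is A(4) + B(3) − 2 = -2496 − 117 − 2 = -2615, attained at (4, 3).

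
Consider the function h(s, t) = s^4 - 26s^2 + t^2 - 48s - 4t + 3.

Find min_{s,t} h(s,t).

-353

h(s,t) separates as P(s) + Q(t) + 3, so its minimum is min P + min Q + 3.
P'(s) = 4(s - 4)(s + 1)(s + 3) vanishes at s ∈ {-3, -1, 4}; Q'(t) = 2(t - 2) vanishes at t ∈ {2}.
Local minima of P (where P''>0): P(-3)=-9, P(4)=-352. Local minima of Q: Q(2)=-4.
So the global minimum of h is P(4) + Q(2) + 3 = -352 − 4 + 3 = -353, attained at (4, 2).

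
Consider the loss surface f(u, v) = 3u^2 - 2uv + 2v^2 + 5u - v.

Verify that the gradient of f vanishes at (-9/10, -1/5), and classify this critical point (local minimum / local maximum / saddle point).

local minimum

∇f = (6u - 2v + 5, -2u + 4v - 1); substituting (-9/10, -1/5) gives ∇f = (0, 0), so (-9/10, -1/5) is indeed a critical point.
The Hessian of f is constant: H = [[6, -2], [-2, 4]].
det(H) = 6·4 − (-2)² = 20.
det(H) > 0 and tr(H) = 10 > 0, so H is positive definite and the point is a local minimum.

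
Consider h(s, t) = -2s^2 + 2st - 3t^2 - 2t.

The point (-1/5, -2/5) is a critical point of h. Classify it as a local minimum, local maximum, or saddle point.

The Hessian of h is constant: H = [[-4, 2], [2, -6]].
det(H) = (-4)·(-6) − 2² = 20.
det(H) > 0 and tr(H) = -10 < 0, so H is negative definite and the point is a local maximum.

local maximum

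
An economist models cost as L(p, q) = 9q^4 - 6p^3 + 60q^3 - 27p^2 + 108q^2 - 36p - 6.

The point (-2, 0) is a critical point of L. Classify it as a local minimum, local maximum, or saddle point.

The mixed partial ∂²L/∂p∂q is 0, so the Hessian at any point is diag(L_pp, L_qq) = diag(-18(2p + 3), 36(3q^2 + 10q + 6)).
At (-2, 0): H = diag(18, 216).
Both eigenvalues are positive, so H is positive definite: a local minimum.

local minimum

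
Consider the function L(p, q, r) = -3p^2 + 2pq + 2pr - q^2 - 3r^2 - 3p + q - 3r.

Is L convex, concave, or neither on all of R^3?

L is quadratic, so its Hessian is the constant matrix H = [[-6, 2, 2], [2, -2, 0], [2, 0, -6]].
Leading principal minors: -6, 8, -40.
Signs alternate −, +, − ⇒ H ≺ 0 ⇒ concave.

concave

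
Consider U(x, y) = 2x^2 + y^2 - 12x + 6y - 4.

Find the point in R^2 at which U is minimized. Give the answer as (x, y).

U(x,y) separates as P(x) + Q(y) − 4, so its minimum is min P + min Q − 4.
P'(x) = 4x - 12 vanishes at x ∈ {3}; Q'(y) = 2y + 6 vanishes at y ∈ {-3}.
Local minima of P (where P''>0): P(3)=-18. Local minima of Q: Q(-3)=-9.
So the global minimum of U is P(3) + Q(-3) − 4 = -18 − 9 − 4 = -31, attained at (3, -3).

(3, -3)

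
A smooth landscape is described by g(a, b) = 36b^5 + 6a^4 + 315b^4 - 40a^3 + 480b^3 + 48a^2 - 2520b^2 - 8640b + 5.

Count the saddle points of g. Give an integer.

g separates as a function of a plus a function of b, so ∇g=0 decouples.
∂g/∂a = 24a(a - 4)(a - 1) = 0 at a ∈ {0, 1, 4}; ∂g/∂b = 180(b - 2)(b + 2)(b + 3)(b + 4) = 0 at b ∈ {-4, -3, -2, 2}.
The Hessian is diagonal: diag(g_aa, g_bb). Second derivatives: g_aa(0)=96, g_aa(1)=-72, g_aa(4)=288; g_bb(-4)=-2160, g_bb(-3)=900, g_bb(-2)=-1440, g_bb(2)=21600.
Saddle points occur where the two diagonal entries have opposite signs: (0, -4), (0, -2), (1, -3), (1, 2), (4, -4), (4, -2). Count: 6.

6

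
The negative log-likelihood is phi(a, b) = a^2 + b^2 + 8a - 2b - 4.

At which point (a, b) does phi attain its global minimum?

phi(a,b) separates as P(a) + Q(b) − 4, so its minimum is min P + min Q − 4.
P'(a) = 2a + 8 vanishes at a ∈ {-4}; Q'(b) = 2b - 2 vanishes at b ∈ {1}.
Local minima of P (where P''>0): P(-4)=-16. Local minima of Q: Q(1)=-1.
So the global minimum of phi is P(-4) + Q(1) − 4 = -16 − 1 − 4 = -21, attained at (-4, 1).

(-4, 1)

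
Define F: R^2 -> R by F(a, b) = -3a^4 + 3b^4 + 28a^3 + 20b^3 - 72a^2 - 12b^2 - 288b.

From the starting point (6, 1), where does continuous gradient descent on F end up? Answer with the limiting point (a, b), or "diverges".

diverges

F is separable, so gradient descent decouples: a follows -∂F/∂a, b follows -∂F/∂b.
∂F/∂a = -12a(a - 4)(a - 3); at a=6 this is -432, so a increases.
∂F/∂b = 12(b - 2)(b + 3)(b + 4); at b=1 this is -240, so b increases.
The a-coordinate has no critical point in that direction and runs off to infinity.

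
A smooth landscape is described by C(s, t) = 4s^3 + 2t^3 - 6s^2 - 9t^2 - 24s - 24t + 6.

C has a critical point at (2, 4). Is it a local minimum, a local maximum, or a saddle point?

The mixed partial ∂²C/∂s∂t is 0, so the Hessian at any point is diag(C_ss, C_tt) = diag(12(2s - 1), 6(2t - 3)).
At (2, 4): H = diag(36, 30).
Both eigenvalues are positive, so H is positive definite: a local minimum.

local minimum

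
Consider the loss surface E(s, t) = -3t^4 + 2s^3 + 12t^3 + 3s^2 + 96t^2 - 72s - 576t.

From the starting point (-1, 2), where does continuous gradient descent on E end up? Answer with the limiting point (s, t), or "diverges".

(3, 3)

E is separable, so gradient descent decouples: s follows -∂E/∂s, t follows -∂E/∂t.
∂E/∂s = 6(s - 3)(s + 4); at s=-1 this is -72, so s increases.
∂E/∂t = -12(t - 4)(t - 3)(t + 4); at t=2 this is -144, so t increases.
s converges to its nearest critical value 3 (a local min of the s-part); t converges to 3. The iterate converges to (3, 3).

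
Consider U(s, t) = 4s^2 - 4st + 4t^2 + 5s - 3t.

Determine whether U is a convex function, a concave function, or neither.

convex

U is quadratic, so its Hessian is the constant matrix H = [[8, -4], [-4, 8]].
det(H) = 48, tr(H) = 16.
det(H) > 0 and tr(H) > 0, so H is positive definite everywhere: convex.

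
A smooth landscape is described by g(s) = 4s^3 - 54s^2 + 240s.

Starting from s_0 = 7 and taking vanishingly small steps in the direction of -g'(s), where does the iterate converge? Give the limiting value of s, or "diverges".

g'(s) = 12(s - 5)(s - 4), so g'(7) = 72.
Gradient descent moves in the -g' direction, i.e. s is decreasing.
The nearest critical point in that direction is s = 5, where g'' = 12 > 0 (a local minimum). The iterate converges there.

5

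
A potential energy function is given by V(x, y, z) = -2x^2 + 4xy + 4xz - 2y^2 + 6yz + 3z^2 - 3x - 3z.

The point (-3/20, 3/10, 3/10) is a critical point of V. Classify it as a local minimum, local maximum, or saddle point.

The Hessian is constant: H = [[-4, 4, 4], [4, -4, 6], [4, 6, 6]].
Leading principal minors: Δ₁ = -4, Δ₂ = 0, Δ₃ = 400.
The minors fit neither the all-positive nor the alternating-sign pattern, so H is indefinite: a saddle point.

saddle point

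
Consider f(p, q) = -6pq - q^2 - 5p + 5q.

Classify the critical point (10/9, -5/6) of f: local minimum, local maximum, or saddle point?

The Hessian of f is constant: H = [[0, -6], [-6, -2]].
det(H) = 0·(-2) − (-6)² = -36.
Since det(H) < 0, H is indefinite and the critical point is a saddle point.

saddle point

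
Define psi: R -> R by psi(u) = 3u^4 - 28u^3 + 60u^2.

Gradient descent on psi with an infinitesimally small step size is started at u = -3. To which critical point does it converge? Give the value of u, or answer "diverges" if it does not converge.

0

psi'(u) = 12u(u - 5)(u - 2), so psi'(-3) = -1440.
Gradient descent moves in the -psi' direction, i.e. u is increasing.
The nearest critical point in that direction is u = 0, where psi'' = 120 > 0 (a local minimum). The iterate converges there.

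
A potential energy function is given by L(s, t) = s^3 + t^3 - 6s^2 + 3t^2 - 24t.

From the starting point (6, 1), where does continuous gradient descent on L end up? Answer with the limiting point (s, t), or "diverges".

(4, 2)

L is separable, so gradient descent decouples: s follows -∂L/∂s, t follows -∂L/∂t.
∂L/∂s = 3s(s - 4); at s=6 this is 36, so s decreases.
∂L/∂t = 3(t - 2)(t + 4); at t=1 this is -15, so t increases.
s converges to its nearest critical value 4 (a local min of the s-part); t converges to 2. The iterate converges to (4, 2).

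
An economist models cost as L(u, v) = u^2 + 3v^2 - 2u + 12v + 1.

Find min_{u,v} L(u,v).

-12

L(u,v) separates as P(u) + Q(v) + 1, so its minimum is min P + min Q + 1.
P'(u) = 2u - 2 vanishes at u ∈ {1}; Q'(v) = 6v + 12 vanishes at v ∈ {-2}.
Local minima of P (where P''>0): P(1)=-1. Local minima of Q: Q(-2)=-12.
So the global minimum of L is P(1) + Q(-2) + 1 = -1 − 12 + 1 = -12, attained at (1, -2).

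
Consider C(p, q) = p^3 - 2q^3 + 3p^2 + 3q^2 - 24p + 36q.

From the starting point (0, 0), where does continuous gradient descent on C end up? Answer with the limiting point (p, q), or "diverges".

C is separable, so gradient descent decouples: p follows -∂C/∂p, q follows -∂C/∂q.
∂C/∂p = 3(p - 2)(p + 4); at p=0 this is -24, so p increases.
∂C/∂q = -6(q - 3)(q + 2); at q=0 this is 36, so q decreases.
p converges to its nearest critical value 2 (a local min of the p-part); q converges to -2. The iterate converges to (2, -2).

(2, -2)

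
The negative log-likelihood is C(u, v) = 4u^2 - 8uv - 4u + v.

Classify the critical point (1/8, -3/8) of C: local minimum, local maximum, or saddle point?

saddle point

The Hessian of C is constant: H = [[8, -8], [-8, 0]].
det(H) = 8·0 − (-8)² = -64.
Since det(H) < 0, H is indefinite and the critical point is a saddle point.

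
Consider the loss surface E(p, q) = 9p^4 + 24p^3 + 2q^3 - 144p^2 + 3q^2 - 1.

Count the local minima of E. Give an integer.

E separates as a function of p plus a function of q, so ∇E=0 decouples.
∂E/∂p = 36p(p - 2)(p + 4) = 0 at p ∈ {-4, 0, 2}; ∂E/∂q = 6q(q + 1) = 0 at q ∈ {-1, 0}.
The Hessian is diagonal: diag(E_pp, E_qq). Second derivatives: E_pp(-4)=864, E_pp(0)=-288, E_pp(2)=432; E_qq(-1)=-6, E_qq(0)=6.
Local minima occur where both diagonal entries positive: (-4, 0), (2, 0). Count: 2.

2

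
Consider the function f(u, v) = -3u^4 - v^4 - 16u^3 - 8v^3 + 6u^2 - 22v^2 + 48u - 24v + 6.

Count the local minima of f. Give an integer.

1

f separates as a function of u plus a function of v, so ∇f=0 decouples.
∂f/∂u = -12(u - 1)(u + 1)(u + 4) = 0 at u ∈ {-4, -1, 1}; ∂f/∂v = -4(v + 1)(v + 2)(v + 3) = 0 at v ∈ {-3, -2, -1}.
The Hessian is diagonal: diag(f_uu, f_vv). Second derivatives: f_uu(-4)=-180, f_uu(-1)=72, f_uu(1)=-120; f_vv(-3)=-8, f_vv(-2)=4, f_vv(-1)=-8.
Local minima occur where both diagonal entries positive: (-1, -2). Count: 1.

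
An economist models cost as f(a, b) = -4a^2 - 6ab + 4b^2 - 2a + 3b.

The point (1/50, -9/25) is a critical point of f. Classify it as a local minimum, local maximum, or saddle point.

The Hessian of f is constant: H = [[-8, -6], [-6, 8]].
det(H) = (-8)·8 − (-6)² = -100.
Since det(H) < 0, H is indefinite and the critical point is a saddle point.

saddle point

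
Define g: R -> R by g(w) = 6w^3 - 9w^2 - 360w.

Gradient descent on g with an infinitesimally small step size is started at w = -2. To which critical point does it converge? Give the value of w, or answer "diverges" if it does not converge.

5

g'(w) = 18(w - 5)(w + 4), so g'(-2) = -252.
Gradient descent moves in the -g' direction, i.e. w is increasing.
The nearest critical point in that direction is w = 5, where g'' = 162 > 0 (a local minimum). The iterate converges there.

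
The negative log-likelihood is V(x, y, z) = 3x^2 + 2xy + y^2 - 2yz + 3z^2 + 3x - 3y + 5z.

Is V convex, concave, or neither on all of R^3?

convex

V is quadratic, so its Hessian is the constant matrix H = [[6, 2, 0], [2, 2, -2], [0, -2, 6]].
Leading principal minors: 6, 8, 24.
All positive ⇒ H ≻ 0 ⇒ convex.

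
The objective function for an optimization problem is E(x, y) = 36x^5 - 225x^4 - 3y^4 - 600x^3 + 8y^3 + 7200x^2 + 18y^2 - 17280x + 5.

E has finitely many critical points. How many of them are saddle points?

E separates as a function of x plus a function of y, so ∇E=0 decouples.
∂E/∂x = 180(x - 4)(x - 3)(x - 2)(x + 4) = 0 at x ∈ {-4, 2, 3, 4}; ∂E/∂y = -12y(y - 3)(y + 1) = 0 at y ∈ {-1, 0, 3}.
The Hessian is diagonal: diag(E_xx, E_yy). Second derivatives: E_xx(-4)=-60480, E_xx(2)=2160, E_xx(3)=-1260, E_xx(4)=2880; E_yy(-1)=-48, E_yy(0)=36, E_yy(3)=-144.
Saddle points occur where the two diagonal entries have opposite signs: (-4, 0), (2, -1), (2, 3), (3, 0), (4, -1), (4, 3). Count: 6.

6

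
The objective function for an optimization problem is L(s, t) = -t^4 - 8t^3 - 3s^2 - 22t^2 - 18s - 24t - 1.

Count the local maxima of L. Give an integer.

2

L separates as a function of s plus a function of t, so ∇L=0 decouples.
∂L/∂s = -6(s + 3) = 0 at s ∈ {-3}; ∂L/∂t = -4(t + 1)(t + 2)(t + 3) = 0 at t ∈ {-3, -2, -1}.
The Hessian is diagonal: diag(L_ss, L_tt). Second derivatives: L_ss(-3)=-6; L_tt(-3)=-8, L_tt(-2)=4, L_tt(-1)=-8.
Local maxima occur where both diagonal entries negative: (-3, -3), (-3, -1). Count: 2.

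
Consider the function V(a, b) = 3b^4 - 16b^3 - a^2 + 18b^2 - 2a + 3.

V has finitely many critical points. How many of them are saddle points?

V separates as a function of a plus a function of b, so ∇V=0 decouples.
∂V/∂a = -2(a + 1) = 0 at a ∈ {-1}; ∂V/∂b = 12b(b - 3)(b - 1) = 0 at b ∈ {0, 1, 3}.
The Hessian is diagonal: diag(V_aa, V_bb). Second derivatives: V_aa(-1)=-2; V_bb(0)=36, V_bb(1)=-24, V_bb(3)=72.
Saddle points occur where the two diagonal entries have opposite signs: (-1, 0), (-1, 3). Count: 2.

2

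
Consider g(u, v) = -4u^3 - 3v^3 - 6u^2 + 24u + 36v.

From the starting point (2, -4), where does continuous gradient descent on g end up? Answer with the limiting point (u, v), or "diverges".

diverges

g is separable, so gradient descent decouples: u follows -∂g/∂u, v follows -∂g/∂v.
∂g/∂u = -12(u - 1)(u + 2); at u=2 this is -48, so u increases.
∂g/∂v = -9(v - 2)(v + 2); at v=-4 this is -108, so v increases.
The u-coordinate has no critical point in that direction and runs off to infinity.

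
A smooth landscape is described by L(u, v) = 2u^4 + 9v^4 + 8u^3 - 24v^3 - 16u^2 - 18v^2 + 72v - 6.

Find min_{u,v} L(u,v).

-319

L(u,v) separates as P(u) + Q(v) − 6, so its minimum is min P + min Q − 6.
P'(u) = 8u(u - 1)(u + 4) vanishes at u ∈ {-4, 0, 1}; Q'(v) = 36(v - 2)(v - 1)(v + 1) vanishes at v ∈ {-1, 1, 2}.
Local minima of P (where P''>0): P(-4)=-256, P(1)=-6. Local minima of Q: Q(-1)=-57, Q(2)=24.
So the global minimum of L is P(-4) + Q(-1) − 6 = -256 − 57 − 6 = -319, attained at (-4, -1).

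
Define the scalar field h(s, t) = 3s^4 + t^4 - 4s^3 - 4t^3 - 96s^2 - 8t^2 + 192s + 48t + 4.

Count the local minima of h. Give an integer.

h separates as a function of s plus a function of t, so ∇h=0 decouples.
∂h/∂s = 12(s - 4)(s - 1)(s + 4) = 0 at s ∈ {-4, 1, 4}; ∂h/∂t = 4(t - 3)(t - 2)(t + 2) = 0 at t ∈ {-2, 2, 3}.
The Hessian is diagonal: diag(h_ss, h_tt). Second derivatives: h_ss(-4)=480, h_ss(1)=-180, h_ss(4)=288; h_tt(-2)=80, h_tt(2)=-16, h_tt(3)=20.
Local minima occur where both diagonal entries positive: (-4, -2), (-4, 3), (4, -2), (4, 3). Count: 4.

4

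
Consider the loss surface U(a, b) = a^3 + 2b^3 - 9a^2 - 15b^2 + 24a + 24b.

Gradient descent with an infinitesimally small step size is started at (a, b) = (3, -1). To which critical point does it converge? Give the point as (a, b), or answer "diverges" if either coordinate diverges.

U is separable, so gradient descent decouples: a follows -∂U/∂a, b follows -∂U/∂b.
∂U/∂a = 3(a - 4)(a - 2); at a=3 this is -3, so a increases.
∂U/∂b = 6(b - 4)(b - 1); at b=-1 this is 60, so b decreases.
The b-coordinate has no critical point in that direction and runs off to infinity.

diverges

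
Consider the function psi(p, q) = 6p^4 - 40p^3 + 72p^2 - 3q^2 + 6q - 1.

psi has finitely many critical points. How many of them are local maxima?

psi separates as a function of p plus a function of q, so ∇psi=0 decouples.
∂psi/∂p = 24p(p - 3)(p - 2) = 0 at p ∈ {0, 2, 3}; ∂psi/∂q = -6(q - 1) = 0 at q ∈ {1}.
The Hessian is diagonal: diag(psi_pp, psi_qq). Second derivatives: psi_pp(0)=144, psi_pp(2)=-48, psi_pp(3)=72; psi_qq(1)=-6.
Local maxima occur where both diagonal entries negative: (2, 1). Count: 1.

1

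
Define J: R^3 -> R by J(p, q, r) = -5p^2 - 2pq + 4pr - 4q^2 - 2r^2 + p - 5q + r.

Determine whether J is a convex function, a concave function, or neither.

J is quadratic, so its Hessian is the constant matrix H = [[-10, -2, 4], [-2, -8, 0], [4, 0, -4]].
Leading principal minors: -10, 76, -176.
Signs alternate −, +, − ⇒ H ≺ 0 ⇒ concave.

concave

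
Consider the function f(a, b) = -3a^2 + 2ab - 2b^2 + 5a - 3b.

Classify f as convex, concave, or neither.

concave

f is quadratic, so its Hessian is the constant matrix H = [[-6, 2], [2, -4]].
det(H) = 20, tr(H) = -10.
det(H) > 0 and tr(H) < 0, so H is negative definite everywhere: concave.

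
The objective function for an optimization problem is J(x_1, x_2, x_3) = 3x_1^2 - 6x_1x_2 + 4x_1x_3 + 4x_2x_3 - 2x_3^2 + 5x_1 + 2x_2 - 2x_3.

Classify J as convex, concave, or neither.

J is quadratic, so its Hessian is the constant matrix H = [[6, -6, 4], [-6, 0, 4], [4, 4, -4]].
Leading principal minors: 6, -36, -144.
Neither pattern holds ⇒ H is indefinite ⇒ neither convex nor concave.

neither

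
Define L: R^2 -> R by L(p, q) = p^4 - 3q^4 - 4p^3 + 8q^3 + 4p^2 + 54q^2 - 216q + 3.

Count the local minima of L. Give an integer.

L separates as a function of p plus a function of q, so ∇L=0 decouples.
∂L/∂p = 4p(p - 2)(p - 1) = 0 at p ∈ {0, 1, 2}; ∂L/∂q = -12(q - 3)(q - 2)(q + 3) = 0 at q ∈ {-3, 2, 3}.
The Hessian is diagonal: diag(L_pp, L_qq). Second derivatives: L_pp(0)=8, L_pp(1)=-4, L_pp(2)=8; L_qq(-3)=-360, L_qq(2)=60, L_qq(3)=-72.
Local minima occur where both diagonal entries positive: (0, 2), (2, 2). Count: 2.

2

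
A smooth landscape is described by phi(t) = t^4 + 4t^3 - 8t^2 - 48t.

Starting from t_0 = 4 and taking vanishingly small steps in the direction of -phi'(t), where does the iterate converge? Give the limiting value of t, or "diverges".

2

phi'(t) = 4(t - 2)(t + 2)(t + 3), so phi'(4) = 336.
Gradient descent moves in the -phi' direction, i.e. t is decreasing.
The nearest critical point in that direction is t = 2, where phi'' = 80 > 0 (a local minimum). The iterate converges there.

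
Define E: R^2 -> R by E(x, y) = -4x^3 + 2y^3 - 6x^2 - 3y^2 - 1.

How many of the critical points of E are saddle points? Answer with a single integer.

2

E separates as a function of x plus a function of y, so ∇E=0 decouples.
∂E/∂x = -12x(x + 1) = 0 at x ∈ {-1, 0}; ∂E/∂y = 6y(y - 1) = 0 at y ∈ {0, 1}.
The Hessian is diagonal: diag(E_xx, E_yy). Second derivatives: E_xx(-1)=12, E_xx(0)=-12; E_yy(0)=-6, E_yy(1)=6.
Saddle points occur where the two diagonal entries have opposite signs: (-1, 0), (0, 1). Count: 2.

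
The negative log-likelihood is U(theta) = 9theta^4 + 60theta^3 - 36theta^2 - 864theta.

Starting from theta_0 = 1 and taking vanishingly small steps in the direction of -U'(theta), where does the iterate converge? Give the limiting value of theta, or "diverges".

U'(theta) = 36(theta - 2)(theta + 3)(theta + 4), so U'(1) = -720.
Gradient descent moves in the -U' direction, i.e. theta is increasing.
The nearest critical point in that direction is theta = 2, where U'' = 1080 > 0 (a local minimum). The iterate converges there.

2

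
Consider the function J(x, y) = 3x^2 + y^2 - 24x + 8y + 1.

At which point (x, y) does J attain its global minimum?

(4, -4)

J(x,y) separates as P(x) + Q(y) + 1, so its minimum is min P + min Q + 1.
P'(x) = 6x - 24 vanishes at x ∈ {4}; Q'(y) = 2y + 8 vanishes at y ∈ {-4}.
Local minima of P (where P''>0): P(4)=-48. Local minima of Q: Q(-4)=-16.
So the global minimum of J is P(4) + Q(-4) + 1 = -48 − 16 + 1 = -63, attained at (4, -4).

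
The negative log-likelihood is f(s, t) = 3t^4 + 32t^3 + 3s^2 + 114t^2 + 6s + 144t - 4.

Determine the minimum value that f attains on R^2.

-66

f(s,t) separates as P(s) + Q(t) − 4, so its minimum is min P + min Q − 4.
P'(s) = 6s + 6 vanishes at s ∈ {-1}; Q'(t) = 12(t + 1)(t + 3)(t + 4) vanishes at t ∈ {-4, -3, -1}.
Local minima of P (where P''>0): P(-1)=-3. Local minima of Q: Q(-4)=-32, Q(-1)=-59.
So the global minimum of f is P(-1) + Q(-1) − 4 = -3 − 59 − 4 = -66, attained at (-1, -1).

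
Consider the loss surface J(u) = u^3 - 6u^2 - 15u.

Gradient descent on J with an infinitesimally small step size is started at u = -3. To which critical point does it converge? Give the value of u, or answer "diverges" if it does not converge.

J'(u) = 3(u - 5)(u + 1), so J'(-3) = 48.
Gradient descent moves in the -J' direction, i.e. u is decreasing.
There is no critical point below u=-3, and J' keeps the same sign, so the iterate runs off to −∞.

diverges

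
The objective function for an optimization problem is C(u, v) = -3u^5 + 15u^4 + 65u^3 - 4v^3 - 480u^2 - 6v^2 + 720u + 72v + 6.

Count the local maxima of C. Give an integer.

C separates as a function of u plus a function of v, so ∇C=0 decouples.
∂C/∂u = -15(u - 4)(u - 3)(u - 1)(u + 4) = 0 at u ∈ {-4, 1, 3, 4}; ∂C/∂v = -12(v - 2)(v + 3) = 0 at v ∈ {-3, 2}.
The Hessian is diagonal: diag(C_uu, C_vv). Second derivatives: C_uu(-4)=4200, C_uu(1)=-450, C_uu(3)=210, C_uu(4)=-360; C_vv(-3)=60, C_vv(2)=-60.
Local maxima occur where both diagonal entries negative: (1, 2), (4, 2). Count: 2.

2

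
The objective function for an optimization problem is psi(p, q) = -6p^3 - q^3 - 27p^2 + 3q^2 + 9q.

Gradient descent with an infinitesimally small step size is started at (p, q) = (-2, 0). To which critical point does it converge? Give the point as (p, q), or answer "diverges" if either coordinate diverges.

(-3, -1)

psi is separable, so gradient descent decouples: p follows -∂psi/∂p, q follows -∂psi/∂q.
∂psi/∂p = -18p(p + 3); at p=-2 this is 36, so p decreases.
∂psi/∂q = -3(q - 3)(q + 1); at q=0 this is 9, so q decreases.
p converges to its nearest critical value -3 (a local min of the p-part); q converges to -1. The iterate converges to (-3, -1).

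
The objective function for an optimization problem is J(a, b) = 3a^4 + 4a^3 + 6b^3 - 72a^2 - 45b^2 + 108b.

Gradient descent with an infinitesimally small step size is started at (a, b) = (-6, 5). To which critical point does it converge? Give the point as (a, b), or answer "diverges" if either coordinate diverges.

(-4, 3)

J is separable, so gradient descent decouples: a follows -∂J/∂a, b follows -∂J/∂b.
∂J/∂a = 12a(a - 3)(a + 4); at a=-6 this is -1296, so a increases.
∂J/∂b = 18(b - 3)(b - 2); at b=5 this is 108, so b decreases.
a converges to its nearest critical value -4 (a local min of the a-part); b converges to 3. The iterate converges to (-4, 3).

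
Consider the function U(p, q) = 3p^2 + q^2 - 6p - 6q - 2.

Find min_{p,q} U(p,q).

U(p,q) separates as A(p) + B(q) − 2, so its minimum is min A + min B − 2.
A'(p) = 6p - 6 vanishes at p ∈ {1}; B'(q) = 2q - 6 vanishes at q ∈ {3}.
Local minima of A (where A''>0): A(1)=-3. Local minima of B: B(3)=-9.
So the global minimum of U is A(1) + B(3) − 2 = -3 − 9 − 2 = -14, attained at (1, 3).

-14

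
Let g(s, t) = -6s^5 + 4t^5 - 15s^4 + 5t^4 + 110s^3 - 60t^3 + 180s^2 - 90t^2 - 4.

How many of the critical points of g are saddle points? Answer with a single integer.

8

g separates as a function of s plus a function of t, so ∇g=0 decouples.
∂g/∂s = -30s(s - 3)(s + 1)(s + 4) = 0 at s ∈ {-4, -1, 0, 3}; ∂g/∂t = 20t(t - 3)(t + 1)(t + 3) = 0 at t ∈ {-3, -1, 0, 3}.
The Hessian is diagonal: diag(g_ss, g_tt). Second derivatives: g_ss(-4)=2520, g_ss(-1)=-360, g_ss(0)=360, g_ss(3)=-2520; g_tt(-3)=-720, g_tt(-1)=160, g_tt(0)=-180, g_tt(3)=1440.
Saddle points occur where the two diagonal entries have opposite signs: (-4, -3), (-4, 0), (-1, -1), (-1, 3), (0, -3), (0, 0), (3, -1), (3, 3). Count: 8.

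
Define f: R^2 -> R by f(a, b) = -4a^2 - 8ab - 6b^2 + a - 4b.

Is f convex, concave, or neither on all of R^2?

f is quadratic, so its Hessian is the constant matrix H = [[-8, -8], [-8, -12]].
det(H) = 32, tr(H) = -20.
det(H) > 0 and tr(H) < 0, so H is negative definite everywhere: concave.

concave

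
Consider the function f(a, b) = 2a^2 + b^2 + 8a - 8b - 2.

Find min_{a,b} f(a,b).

-26

f(a,b) separates as P(a) + Q(b) − 2, so its minimum is min P + min Q − 2.
P'(a) = 4a + 8 vanishes at a ∈ {-2}; Q'(b) = 2b - 8 vanishes at b ∈ {4}.
Local minima of P (where P''>0): P(-2)=-8. Local minima of Q: Q(4)=-16.
So the global minimum of f is P(-2) + Q(4) − 2 = -8 − 16 − 2 = -26, attained at (-2, 4).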